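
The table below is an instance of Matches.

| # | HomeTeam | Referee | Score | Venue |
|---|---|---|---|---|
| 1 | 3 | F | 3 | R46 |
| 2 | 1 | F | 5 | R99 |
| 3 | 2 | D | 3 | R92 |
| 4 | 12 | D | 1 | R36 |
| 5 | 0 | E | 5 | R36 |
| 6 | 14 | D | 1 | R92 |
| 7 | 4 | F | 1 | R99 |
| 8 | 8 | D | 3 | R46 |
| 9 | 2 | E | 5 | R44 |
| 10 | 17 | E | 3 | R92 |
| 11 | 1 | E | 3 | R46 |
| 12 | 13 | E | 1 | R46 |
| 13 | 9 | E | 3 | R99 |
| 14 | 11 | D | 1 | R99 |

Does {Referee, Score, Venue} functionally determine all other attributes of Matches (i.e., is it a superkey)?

Yes

All 14 rows have distinct {Referee, Score, Venue} values, so {Referee, Score, Venue} → (all attributes) holds and {Referee, Score, Venue} is a superkey.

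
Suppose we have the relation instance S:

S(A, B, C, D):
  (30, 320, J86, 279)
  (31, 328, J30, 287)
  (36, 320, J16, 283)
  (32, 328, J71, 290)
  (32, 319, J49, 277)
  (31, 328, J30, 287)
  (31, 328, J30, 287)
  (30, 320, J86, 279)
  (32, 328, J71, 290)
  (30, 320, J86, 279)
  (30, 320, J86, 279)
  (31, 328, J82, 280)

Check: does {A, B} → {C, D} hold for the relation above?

No

(A=30, B=320): 4 rows → {C,D} = (J86, 279), (J86, 279), (J86, 279), (J86, 279) ✓
(A=31, B=328): 4 rows → {C,D} takes values {(J30, 287), (J82, 280)} — violation
(A=36, B=320): 1 row → {C,D} = (J16, 283) ✓
(A=32, B=328): 2 rows → {C,D} = (J71, 290), (J71, 290) ✓
(A=32, B=319): 1 row → {C,D} = (J49, 277) ✓
Two rows agree on {A, B} but differ on {C, D}, so {A, B} → {C, D} does not hold.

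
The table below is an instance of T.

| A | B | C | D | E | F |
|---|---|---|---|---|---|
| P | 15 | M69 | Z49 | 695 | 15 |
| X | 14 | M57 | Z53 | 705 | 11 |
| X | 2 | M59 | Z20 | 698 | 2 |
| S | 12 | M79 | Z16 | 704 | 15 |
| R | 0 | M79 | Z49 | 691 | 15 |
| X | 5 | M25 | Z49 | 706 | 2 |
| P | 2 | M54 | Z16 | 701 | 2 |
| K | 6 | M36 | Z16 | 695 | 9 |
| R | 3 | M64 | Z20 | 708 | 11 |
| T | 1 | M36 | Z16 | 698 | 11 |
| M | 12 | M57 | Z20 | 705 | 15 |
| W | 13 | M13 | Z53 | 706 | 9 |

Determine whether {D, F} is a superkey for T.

No

Two distinct rows share (D=Z49, F=15), so {D, F} does not determine every attribute — not a superkey.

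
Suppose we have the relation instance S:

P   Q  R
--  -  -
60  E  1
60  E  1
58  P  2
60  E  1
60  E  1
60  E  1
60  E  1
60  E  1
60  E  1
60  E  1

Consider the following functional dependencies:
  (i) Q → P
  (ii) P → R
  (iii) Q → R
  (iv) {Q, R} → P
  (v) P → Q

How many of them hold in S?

5

(i) Q → P: every LHS value maps to a single RHS value — holds.
(ii) P → R: every LHS value maps to a single RHS value — holds.
(iii) Q → R: every LHS value maps to a single RHS value — holds.
(iv) {Q, R} → P: every LHS value maps to a single RHS value — holds.
(v) P → Q: every LHS value maps to a single RHS value — holds.
5 of the 5 dependencies hold.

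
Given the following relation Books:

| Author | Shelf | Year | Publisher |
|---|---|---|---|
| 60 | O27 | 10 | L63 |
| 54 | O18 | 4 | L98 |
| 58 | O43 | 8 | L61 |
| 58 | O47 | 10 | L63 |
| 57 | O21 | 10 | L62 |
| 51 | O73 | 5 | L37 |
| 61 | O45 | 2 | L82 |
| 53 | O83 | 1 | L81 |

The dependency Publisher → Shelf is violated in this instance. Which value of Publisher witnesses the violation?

Publisher=L63: 2 rows → Shelf takes values {O27, O47} — violation
Publisher=L98: 1 row → Shelf = O18 ✓
Publisher=L61: 1 row → Shelf = O43 ✓
Publisher=L62: 1 row → Shelf = O21 ✓
Publisher=L37: 1 row → Shelf = O73 ✓
Publisher=L82: 1 row → Shelf = O45 ✓
Publisher=L81: 1 row → Shelf = O83 ✓
The only Publisher value with inconsistent Shelf is Publisher=L63.

L63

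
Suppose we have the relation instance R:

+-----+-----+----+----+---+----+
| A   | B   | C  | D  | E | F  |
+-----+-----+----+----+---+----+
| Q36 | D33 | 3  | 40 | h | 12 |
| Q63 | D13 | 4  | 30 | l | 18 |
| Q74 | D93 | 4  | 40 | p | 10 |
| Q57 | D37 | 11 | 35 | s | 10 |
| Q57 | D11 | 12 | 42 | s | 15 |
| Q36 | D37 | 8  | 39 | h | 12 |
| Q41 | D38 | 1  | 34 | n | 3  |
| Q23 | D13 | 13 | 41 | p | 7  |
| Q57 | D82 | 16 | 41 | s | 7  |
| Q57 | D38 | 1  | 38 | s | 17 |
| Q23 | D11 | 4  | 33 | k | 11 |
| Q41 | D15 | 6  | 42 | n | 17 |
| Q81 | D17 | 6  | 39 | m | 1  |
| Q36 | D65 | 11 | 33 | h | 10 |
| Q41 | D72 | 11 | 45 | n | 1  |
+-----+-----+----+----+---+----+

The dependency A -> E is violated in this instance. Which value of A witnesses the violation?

A=Q36: 3 rows → E = h, h, h ✓
A=Q63: 1 row → E = l ✓
A=Q74: 1 row → E = p ✓
A=Q57: 4 rows → E = s, s, s, s ✓
A=Q41: 3 rows → E = n, n, n ✓
A=Q23: 2 rows → E takes values {p, k} — violation
A=Q81: 1 row → E = m ✓
The only A value with inconsistent E is A=Q23.

Q23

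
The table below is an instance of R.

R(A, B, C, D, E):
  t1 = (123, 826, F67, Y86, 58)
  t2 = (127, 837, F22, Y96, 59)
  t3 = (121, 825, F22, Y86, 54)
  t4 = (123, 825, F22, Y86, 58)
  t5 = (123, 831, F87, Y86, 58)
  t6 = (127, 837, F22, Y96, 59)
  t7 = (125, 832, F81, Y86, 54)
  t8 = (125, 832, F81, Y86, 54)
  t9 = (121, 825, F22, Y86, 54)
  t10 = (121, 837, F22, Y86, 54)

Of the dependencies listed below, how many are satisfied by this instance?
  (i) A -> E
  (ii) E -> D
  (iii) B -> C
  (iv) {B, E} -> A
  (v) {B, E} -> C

5

(i) A -> E: every LHS value maps to a single RHS value — holds.
(ii) E -> D: every LHS value maps to a single RHS value — holds.
(iii) B -> C: every LHS value maps to a single RHS value — holds.
(iv) {B, E} -> A: every LHS value maps to a single RHS value — holds.
(v) {B, E} -> C: every LHS value maps to a single RHS value — holds.
5 of the 5 dependencies hold.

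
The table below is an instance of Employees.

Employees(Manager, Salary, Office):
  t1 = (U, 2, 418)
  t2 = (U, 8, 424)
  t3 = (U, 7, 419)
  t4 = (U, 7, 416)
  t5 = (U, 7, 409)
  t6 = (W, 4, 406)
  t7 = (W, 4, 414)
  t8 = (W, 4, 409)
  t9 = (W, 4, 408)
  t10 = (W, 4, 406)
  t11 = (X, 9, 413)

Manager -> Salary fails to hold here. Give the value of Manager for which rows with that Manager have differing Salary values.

Manager=U: rows 1, 2, 3, 4, 5 → Salary takes values {2, 8, 7} — violation
Manager=W: rows 6, 7, 8, 9, 10 → Salary = 4, 4, 4, 4, 4 ✓
Manager=X: row 11 → Salary = 9 ✓
The only Manager value with inconsistent Salary is Manager=U.

U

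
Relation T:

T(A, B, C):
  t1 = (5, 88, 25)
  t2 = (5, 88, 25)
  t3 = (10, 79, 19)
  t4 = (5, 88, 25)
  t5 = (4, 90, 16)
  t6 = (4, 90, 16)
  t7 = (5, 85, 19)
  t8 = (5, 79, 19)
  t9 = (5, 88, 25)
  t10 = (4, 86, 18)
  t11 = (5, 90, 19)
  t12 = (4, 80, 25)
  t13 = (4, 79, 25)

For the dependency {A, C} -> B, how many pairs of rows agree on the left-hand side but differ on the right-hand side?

4

(A=5, C=25): all 4 rows agree on B — 0 pairs.
(A=4, C=16): all 2 rows agree on B — 0 pairs.
(A=5, C=19): violating pairs (7,8), (7,11), (8,11) — 3 pairs.
(A=4, C=25): violating pairs (12,13) — 1 pair.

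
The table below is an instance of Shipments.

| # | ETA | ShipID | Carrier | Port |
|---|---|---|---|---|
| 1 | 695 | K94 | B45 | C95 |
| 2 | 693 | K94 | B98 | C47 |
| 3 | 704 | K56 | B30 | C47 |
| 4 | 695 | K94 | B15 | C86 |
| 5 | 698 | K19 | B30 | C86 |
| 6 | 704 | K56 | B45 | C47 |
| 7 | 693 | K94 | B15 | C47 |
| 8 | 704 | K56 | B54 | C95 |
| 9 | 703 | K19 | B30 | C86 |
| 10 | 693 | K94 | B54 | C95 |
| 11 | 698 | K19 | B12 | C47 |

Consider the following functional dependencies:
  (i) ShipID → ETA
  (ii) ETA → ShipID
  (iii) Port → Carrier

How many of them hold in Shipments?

(i) ShipID → ETA: ShipID=K94: rows 1, 2, 4, 7, 10 → ETA takes values {695, 693} — violation; ShipID=K19: rows 5, 9, 11 → ETA takes values {698, 703} — violation — fails.
(ii) ETA → ShipID: every LHS value maps to a single RHS value — holds.
(iii) Port → Carrier: Port=C95: rows 1, 8, 10 → Carrier takes values {B45, B54} — violation; Port=C47: rows 2, 3, 6, 7, 11 → Carrier takes values {B98, B30, B45, B15, B12} — violation; Port=C86: rows 4, 5, 9 → Carrier takes values {B15, B30} — violation — fails.
1 of the 3 dependencies holds.

1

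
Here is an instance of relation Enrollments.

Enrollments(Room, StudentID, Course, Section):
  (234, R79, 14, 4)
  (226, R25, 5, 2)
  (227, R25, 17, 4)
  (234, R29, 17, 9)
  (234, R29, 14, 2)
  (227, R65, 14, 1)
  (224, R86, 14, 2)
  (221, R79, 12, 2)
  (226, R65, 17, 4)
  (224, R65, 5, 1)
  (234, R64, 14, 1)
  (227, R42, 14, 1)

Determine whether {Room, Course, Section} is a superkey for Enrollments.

No

Two distinct rows share (Room=227, Course=14, Section=1), so {Room, Course, Section} does not determine every attribute — not a superkey.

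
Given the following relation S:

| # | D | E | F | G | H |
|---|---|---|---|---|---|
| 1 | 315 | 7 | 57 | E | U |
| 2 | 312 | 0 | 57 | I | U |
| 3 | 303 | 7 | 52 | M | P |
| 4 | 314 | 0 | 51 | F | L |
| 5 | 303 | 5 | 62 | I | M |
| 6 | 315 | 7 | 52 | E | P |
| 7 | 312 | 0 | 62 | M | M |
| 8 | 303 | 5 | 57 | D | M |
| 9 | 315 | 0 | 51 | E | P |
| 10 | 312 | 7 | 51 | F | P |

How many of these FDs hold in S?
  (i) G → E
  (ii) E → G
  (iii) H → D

0

(i) G → E: G=E: rows 1, 6, 9 → E takes values {7, 0} — violation; G=I: rows 2, 5 → E takes values {0, 5} — violation; G=M: rows 3, 7 → E takes values {7, 0} — violation; G=F: rows 4, 10 → E takes values {0, 7} — violation — fails.
(ii) E → G: E=7: rows 1, 3, 6, 10 → G takes values {E, M, F} — violation; E=0: rows 2, 4, 7, 9 → G takes values {I, F, M, E} — violation; E=5: rows 5, 8 → G takes values {I, D} — violation — fails.
(iii) H → D: H=U: rows 1, 2 → D takes values {315, 312} — violation; H=P: rows 3, 6, 9, 10 → D takes values {303, 315, 312} — violation; H=M: rows 5, 7, 8 → D takes values {303, 312} — violation — fails.
None of the 3 dependencies hold.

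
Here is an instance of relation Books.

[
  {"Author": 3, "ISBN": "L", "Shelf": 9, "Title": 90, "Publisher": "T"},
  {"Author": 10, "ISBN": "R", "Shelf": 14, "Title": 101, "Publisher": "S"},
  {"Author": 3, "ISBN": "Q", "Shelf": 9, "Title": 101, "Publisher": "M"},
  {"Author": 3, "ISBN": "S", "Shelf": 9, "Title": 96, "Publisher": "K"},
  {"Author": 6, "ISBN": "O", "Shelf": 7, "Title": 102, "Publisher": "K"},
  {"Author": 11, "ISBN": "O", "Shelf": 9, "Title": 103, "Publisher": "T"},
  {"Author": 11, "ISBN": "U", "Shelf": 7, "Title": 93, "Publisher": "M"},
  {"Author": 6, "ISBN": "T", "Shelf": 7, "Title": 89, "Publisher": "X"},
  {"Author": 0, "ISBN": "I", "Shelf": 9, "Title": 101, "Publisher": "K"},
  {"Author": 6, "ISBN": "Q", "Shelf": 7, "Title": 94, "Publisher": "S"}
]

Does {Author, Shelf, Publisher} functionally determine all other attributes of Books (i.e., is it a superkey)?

All 10 rows have distinct {Author, Shelf, Publisher} values, so {Author, Shelf, Publisher} → (all attributes) holds and {Author, Shelf, Publisher} is a superkey.

Yes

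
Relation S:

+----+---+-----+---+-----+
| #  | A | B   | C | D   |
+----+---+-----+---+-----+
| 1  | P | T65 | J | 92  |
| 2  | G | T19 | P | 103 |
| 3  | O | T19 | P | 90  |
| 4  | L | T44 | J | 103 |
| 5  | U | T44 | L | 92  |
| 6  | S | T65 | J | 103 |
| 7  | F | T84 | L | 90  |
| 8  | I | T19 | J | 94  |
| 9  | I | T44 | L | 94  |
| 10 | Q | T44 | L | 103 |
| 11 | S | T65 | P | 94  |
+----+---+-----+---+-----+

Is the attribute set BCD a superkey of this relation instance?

Yes

All 11 rows have distinct BCD values, so BCD → (all attributes) holds and BCD is a superkey.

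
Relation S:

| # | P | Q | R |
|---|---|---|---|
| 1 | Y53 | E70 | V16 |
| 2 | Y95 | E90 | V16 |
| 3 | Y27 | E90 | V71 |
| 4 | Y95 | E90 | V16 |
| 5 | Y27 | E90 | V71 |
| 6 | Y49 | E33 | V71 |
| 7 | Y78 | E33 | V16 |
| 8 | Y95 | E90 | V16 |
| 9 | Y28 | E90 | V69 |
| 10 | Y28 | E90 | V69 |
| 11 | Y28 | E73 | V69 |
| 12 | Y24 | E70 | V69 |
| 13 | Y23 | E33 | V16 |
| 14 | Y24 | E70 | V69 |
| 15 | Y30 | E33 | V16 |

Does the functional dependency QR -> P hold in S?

No

(Q=E70, R=V16): row 1 → P = Y53 ✓
(Q=E90, R=V16): rows 2, 4, 8 → P = Y95, Y95, Y95 ✓
(Q=E90, R=V71): rows 3, 5 → P = Y27, Y27 ✓
(Q=E33, R=V71): row 6 → P = Y49 ✓
(Q=E33, R=V16): rows 7, 13, 15 → P takes values {Y78, Y23, Y30} — violation
(Q=E90, R=V69): rows 9, 10 → P = Y28, Y28 ✓
(Q=E73, R=V69): row 11 → P = Y28 ✓
(Q=E70, R=V69): rows 12, 14 → P = Y24, Y24 ✓
Two rows agree on QR but differ on P, so QR -> P does not hold.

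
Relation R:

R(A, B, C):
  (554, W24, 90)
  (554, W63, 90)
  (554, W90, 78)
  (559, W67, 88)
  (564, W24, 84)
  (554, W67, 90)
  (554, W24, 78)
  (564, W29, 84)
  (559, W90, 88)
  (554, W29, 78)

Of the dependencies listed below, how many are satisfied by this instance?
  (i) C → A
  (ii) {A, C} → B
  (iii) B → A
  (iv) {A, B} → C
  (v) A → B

1

(i) C → A: every LHS value maps to a single RHS value — holds.
(ii) {A, C} → B: (A=554, C=90): 3 rows → B takes values {W24, W63, W67} — violation; (A=554, C=78): 3 rows → B takes values {W90, W24, W29} — violation; (A=559, C=88): 2 rows → B takes values {W67, W90} — violation; (A=564, C=84): 2 rows → B takes values {W24, W29} — violation — fails.
(iii) B → A: B=W24: 3 rows → A takes values {554, 564} — violation; B=W90: 2 rows → A takes values {554, 559} — violation; B=W67: 2 rows → A takes values {559, 554} — violation; B=W29: 2 rows → A takes values {564, 554} — violation — fails.
(iv) {A, B} → C: (A=554, B=W24): 2 rows → C takes values {90, 78} — violation — fails.
(v) A → B: A=554: 6 rows → B takes values {W24, W63, W90, W67, W29} — violation; A=559: 2 rows → B takes values {W67, W90} — violation; A=564: 2 rows → B takes values {W24, W29} — violation — fails.
1 of the 5 dependencies holds.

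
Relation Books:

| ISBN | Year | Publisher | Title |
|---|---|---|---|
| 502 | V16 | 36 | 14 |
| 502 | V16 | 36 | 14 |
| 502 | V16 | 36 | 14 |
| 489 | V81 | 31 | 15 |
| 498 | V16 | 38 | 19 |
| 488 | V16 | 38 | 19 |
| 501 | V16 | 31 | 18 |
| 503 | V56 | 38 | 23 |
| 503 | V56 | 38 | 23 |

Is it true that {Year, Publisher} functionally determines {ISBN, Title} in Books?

(Year=V16, Publisher=36): 3 rows → {ISBN,Title} = (502, 14), (502, 14), (502, 14) ✓
(Year=V81, Publisher=31): 1 row → {ISBN,Title} = (489, 15) ✓
(Year=V16, Publisher=38): 2 rows → {ISBN,Title} takes values {(498, 19), (488, 19)} — violation
(Year=V16, Publisher=31): 1 row → {ISBN,Title} = (501, 18) ✓
(Year=V56, Publisher=38): 2 rows → {ISBN,Title} = (503, 23), (503, 23) ✓
Two rows agree on {Year, Publisher} but differ on {ISBN, Title}, so {Year, Publisher} -> {ISBN, Title} does not hold.

No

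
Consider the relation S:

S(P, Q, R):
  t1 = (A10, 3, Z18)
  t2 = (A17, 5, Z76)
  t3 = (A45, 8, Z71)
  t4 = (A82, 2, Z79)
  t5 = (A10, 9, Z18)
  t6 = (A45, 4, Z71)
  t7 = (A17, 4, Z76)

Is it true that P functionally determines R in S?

P=A10: rows 1, 5 → R = Z18, Z18 ✓
P=A17: rows 2, 7 → R = Z76, Z76 ✓
P=A45: rows 3, 6 → R = Z71, Z71 ✓
P=A82: row 4 → R = Z79 ✓
Every P value is associated with a single R value, so P -> R holds.

Yes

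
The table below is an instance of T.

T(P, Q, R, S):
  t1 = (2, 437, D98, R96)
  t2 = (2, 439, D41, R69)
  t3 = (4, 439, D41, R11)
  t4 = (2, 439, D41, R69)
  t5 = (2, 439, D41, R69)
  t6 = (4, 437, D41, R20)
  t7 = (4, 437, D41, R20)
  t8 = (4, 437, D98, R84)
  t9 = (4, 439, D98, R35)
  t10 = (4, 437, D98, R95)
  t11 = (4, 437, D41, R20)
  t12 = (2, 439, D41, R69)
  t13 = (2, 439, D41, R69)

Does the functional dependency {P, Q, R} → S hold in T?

No

(P=2, Q=437, R=D98): row 1 → S = R96 ✓
(P=2, Q=439, R=D41): rows 2, 4, 5, 12, 13 → S = R69, R69, R69, R69, R69 ✓
(P=4, Q=439, R=D41): row 3 → S = R11 ✓
(P=4, Q=437, R=D41): rows 6, 7, 11 → S = R20, R20, R20 ✓
(P=4, Q=437, R=D98): rows 8, 10 → S takes values {R84, R95} — violation
(P=4, Q=439, R=D98): row 9 → S = R35 ✓
Two rows agree on {P, Q, R} but differ on S, so {P, Q, R} → S does not hold.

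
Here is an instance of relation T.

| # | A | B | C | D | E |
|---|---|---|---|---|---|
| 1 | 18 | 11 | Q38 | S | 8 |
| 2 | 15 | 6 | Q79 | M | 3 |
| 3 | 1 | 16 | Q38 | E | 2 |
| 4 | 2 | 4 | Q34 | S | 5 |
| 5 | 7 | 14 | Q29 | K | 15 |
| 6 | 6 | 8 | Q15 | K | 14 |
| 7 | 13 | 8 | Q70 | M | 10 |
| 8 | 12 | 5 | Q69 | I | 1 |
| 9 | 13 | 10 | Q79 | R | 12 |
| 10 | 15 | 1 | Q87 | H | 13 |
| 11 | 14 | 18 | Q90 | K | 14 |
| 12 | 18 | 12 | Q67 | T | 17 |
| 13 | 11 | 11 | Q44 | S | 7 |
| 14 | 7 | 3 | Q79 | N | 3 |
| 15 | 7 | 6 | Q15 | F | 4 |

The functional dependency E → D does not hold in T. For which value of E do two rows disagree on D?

3

E=8: row 1 → D = S ✓
E=3: rows 2, 14 → D takes values {M, N} — violation
E=2: row 3 → D = E ✓
E=5: row 4 → D = S ✓
E=15: row 5 → D = K ✓
E=14: rows 6, 11 → D = K, K ✓
E=10: row 7 → D = M ✓
E=1: row 8 → D = I ✓
E=12: row 9 → D = R ✓
E=13: row 10 → D = H ✓
E=17: row 12 → D = T ✓
E=7: row 13 → D = S ✓
E=4: row 15 → D = F ✓
The only E value with inconsistent D is E=3.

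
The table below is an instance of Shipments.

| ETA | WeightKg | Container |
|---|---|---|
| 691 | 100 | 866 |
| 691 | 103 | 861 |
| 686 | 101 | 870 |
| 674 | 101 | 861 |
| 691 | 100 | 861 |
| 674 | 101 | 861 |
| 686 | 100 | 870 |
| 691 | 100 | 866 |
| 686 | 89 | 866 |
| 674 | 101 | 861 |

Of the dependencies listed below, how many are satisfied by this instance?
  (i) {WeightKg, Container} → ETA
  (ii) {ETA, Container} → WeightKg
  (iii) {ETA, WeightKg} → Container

(i) {WeightKg, Container} → ETA: every LHS value maps to a single RHS value — holds.
(ii) {ETA, Container} → WeightKg: (ETA=691, Container=861): 2 rows → WeightKg takes values {103, 100} — violation; (ETA=686, Container=870): 2 rows → WeightKg takes values {101, 100} — violation — fails.
(iii) {ETA, WeightKg} → Container: (ETA=691, WeightKg=100): 3 rows → Container takes values {866, 861} — violation — fails.
1 of the 3 dependencies holds.

1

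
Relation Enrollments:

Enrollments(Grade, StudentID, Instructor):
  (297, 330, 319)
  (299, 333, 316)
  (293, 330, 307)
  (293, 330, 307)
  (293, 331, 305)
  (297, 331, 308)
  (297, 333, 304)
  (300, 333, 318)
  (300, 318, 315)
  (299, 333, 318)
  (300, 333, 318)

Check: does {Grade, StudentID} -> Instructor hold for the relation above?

No

(Grade=297, StudentID=330): 1 row → Instructor = 319 ✓
(Grade=299, StudentID=333): 2 rows → Instructor takes values {316, 318} — violation
(Grade=293, StudentID=330): 2 rows → Instructor = 307, 307 ✓
(Grade=293, StudentID=331): 1 row → Instructor = 305 ✓
(Grade=297, StudentID=331): 1 row → Instructor = 308 ✓
(Grade=297, StudentID=333): 1 row → Instructor = 304 ✓
(Grade=300, StudentID=333): 2 rows → Instructor = 318, 318 ✓
(Grade=300, StudentID=318): 1 row → Instructor = 315 ✓
Two rows agree on {Grade, StudentID} but differ on Instructor, so {Grade, StudentID} -> Instructor does not hold.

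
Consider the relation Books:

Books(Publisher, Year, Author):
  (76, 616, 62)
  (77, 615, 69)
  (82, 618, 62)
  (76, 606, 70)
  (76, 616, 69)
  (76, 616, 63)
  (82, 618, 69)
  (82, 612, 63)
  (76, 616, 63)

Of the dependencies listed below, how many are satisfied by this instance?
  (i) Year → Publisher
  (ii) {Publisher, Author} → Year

(i) Year → Publisher: every LHS value maps to a single RHS value — holds.
(ii) {Publisher, Author} → Year: every LHS value maps to a single RHS value — holds.
2 of the 2 dependencies hold.

2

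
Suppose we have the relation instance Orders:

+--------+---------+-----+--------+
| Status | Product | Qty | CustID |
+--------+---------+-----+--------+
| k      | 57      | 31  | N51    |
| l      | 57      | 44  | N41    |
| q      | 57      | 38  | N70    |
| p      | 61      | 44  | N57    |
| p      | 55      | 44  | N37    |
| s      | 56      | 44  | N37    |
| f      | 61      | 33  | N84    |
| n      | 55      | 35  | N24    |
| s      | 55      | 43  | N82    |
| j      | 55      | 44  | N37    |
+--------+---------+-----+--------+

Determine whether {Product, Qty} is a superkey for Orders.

No

Two distinct rows share (Product=55, Qty=44), so {Product, Qty} does not determine every attribute — not a superkey.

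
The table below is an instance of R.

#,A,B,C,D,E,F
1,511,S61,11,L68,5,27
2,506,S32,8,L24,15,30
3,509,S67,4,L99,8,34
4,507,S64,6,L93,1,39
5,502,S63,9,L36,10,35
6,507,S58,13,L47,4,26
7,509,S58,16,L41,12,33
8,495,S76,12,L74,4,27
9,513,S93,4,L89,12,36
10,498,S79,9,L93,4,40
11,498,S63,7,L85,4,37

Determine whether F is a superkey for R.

Rows 1 and 8 have the same F value F=27 but are distinct tuples, so F does not determine every attribute — not a superkey.

No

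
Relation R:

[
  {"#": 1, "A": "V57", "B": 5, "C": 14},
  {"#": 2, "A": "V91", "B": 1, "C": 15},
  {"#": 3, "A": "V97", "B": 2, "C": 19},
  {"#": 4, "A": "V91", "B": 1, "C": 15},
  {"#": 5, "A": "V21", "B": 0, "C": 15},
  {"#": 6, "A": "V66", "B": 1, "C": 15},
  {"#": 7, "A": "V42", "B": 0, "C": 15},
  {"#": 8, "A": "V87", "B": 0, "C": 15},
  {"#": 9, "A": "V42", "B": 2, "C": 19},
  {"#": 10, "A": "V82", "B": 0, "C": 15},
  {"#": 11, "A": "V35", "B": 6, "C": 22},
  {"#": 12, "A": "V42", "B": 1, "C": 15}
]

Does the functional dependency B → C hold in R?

Yes

B=5: row 1 → C = 14 ✓
B=1: rows 2, 4, 6, 12 → C = 15, 15, 15, 15 ✓
B=2: rows 3, 9 → C = 19, 19 ✓
B=0: rows 5, 7, 8, 10 → C = 15, 15, 15, 15 ✓
B=6: row 11 → C = 22 ✓
Every B value is associated with a single C value, so B → C holds.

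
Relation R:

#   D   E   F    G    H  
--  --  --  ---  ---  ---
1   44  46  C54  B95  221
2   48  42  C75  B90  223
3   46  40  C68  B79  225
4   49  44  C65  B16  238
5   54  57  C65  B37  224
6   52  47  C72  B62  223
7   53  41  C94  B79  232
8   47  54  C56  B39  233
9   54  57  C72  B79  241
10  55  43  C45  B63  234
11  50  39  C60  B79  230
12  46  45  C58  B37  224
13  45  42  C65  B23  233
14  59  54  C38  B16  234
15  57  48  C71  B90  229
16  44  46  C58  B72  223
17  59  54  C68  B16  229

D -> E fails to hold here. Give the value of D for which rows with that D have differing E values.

46

D=44: rows 1, 16 → E = 46, 46 ✓
D=48: row 2 → E = 42 ✓
D=46: rows 3, 12 → E takes values {40, 45} — violation
D=49: row 4 → E = 44 ✓
D=54: rows 5, 9 → E = 57, 57 ✓
D=52: row 6 → E = 47 ✓
D=53: row 7 → E = 41 ✓
D=47: row 8 → E = 54 ✓
D=55: row 10 → E = 43 ✓
D=50: row 11 → E = 39 ✓
D=45: row 13 → E = 42 ✓
D=59: rows 14, 17 → E = 54, 54 ✓
D=57: row 15 → E = 48 ✓
The only D value with inconsistent E is D=46.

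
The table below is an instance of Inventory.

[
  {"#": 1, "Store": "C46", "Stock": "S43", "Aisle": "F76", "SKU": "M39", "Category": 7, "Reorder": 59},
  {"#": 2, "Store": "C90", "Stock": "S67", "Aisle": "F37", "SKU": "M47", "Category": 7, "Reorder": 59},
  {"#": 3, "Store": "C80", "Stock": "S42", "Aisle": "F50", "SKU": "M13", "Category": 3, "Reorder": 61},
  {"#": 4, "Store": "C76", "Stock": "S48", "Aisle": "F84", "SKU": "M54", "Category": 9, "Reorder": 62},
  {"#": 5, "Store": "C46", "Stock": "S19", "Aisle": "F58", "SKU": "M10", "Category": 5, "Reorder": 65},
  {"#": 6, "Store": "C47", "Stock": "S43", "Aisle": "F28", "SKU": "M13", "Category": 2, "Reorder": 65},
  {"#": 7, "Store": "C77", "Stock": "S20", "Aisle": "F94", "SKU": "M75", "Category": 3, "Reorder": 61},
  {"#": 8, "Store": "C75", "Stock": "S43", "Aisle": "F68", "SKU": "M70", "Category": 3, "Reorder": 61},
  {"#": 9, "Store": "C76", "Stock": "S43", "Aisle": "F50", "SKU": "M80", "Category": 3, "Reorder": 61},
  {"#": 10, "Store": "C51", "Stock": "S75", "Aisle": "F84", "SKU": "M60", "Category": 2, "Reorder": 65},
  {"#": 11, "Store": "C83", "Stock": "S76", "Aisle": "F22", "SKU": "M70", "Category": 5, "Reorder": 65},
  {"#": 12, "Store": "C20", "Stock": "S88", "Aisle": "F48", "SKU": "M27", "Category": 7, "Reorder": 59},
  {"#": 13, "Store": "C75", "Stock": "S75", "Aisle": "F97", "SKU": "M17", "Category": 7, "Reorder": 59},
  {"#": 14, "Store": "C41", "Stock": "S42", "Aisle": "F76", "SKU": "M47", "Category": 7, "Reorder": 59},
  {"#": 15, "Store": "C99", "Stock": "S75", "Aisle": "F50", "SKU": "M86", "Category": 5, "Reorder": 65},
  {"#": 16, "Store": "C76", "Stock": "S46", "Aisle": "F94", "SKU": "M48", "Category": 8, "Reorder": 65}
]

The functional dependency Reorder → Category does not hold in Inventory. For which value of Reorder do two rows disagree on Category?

Reorder=59: rows 1, 2, 12, 13, 14 → Category = 7, 7, 7, 7, 7 ✓
Reorder=61: rows 3, 7, 8, 9 → Category = 3, 3, 3, 3 ✓
Reorder=62: row 4 → Category = 9 ✓
Reorder=65: rows 5, 6, 10, 11, 15, 16 → Category takes values {5, 2, 8} — violation
The only Reorder value with inconsistent Category is Reorder=65.

65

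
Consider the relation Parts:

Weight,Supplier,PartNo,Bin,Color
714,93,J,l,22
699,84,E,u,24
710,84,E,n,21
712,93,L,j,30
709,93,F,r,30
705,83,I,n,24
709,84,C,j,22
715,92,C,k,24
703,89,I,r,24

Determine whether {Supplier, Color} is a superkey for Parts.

No

Two distinct rows share (Supplier=93, Color=30), so {Supplier, Color} does not determine every attribute — not a superkey.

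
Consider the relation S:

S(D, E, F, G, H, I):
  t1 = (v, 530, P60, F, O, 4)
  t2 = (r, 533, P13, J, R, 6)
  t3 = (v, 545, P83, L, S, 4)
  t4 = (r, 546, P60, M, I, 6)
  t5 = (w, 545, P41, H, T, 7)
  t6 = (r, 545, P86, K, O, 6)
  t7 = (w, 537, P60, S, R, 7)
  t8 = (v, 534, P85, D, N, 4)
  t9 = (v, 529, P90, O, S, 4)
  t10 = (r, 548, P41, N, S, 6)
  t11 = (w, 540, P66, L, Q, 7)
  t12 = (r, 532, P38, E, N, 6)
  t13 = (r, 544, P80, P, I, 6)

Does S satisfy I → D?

I=4: rows 1, 3, 8, 9 → D = v, v, v, v ✓
I=6: rows 2, 4, 6, 10, 12, 13 → D = r, r, r, r, r, r ✓
I=7: rows 5, 7, 11 → D = w, w, w ✓
Every I value is associated with a single D value, so I → D holds.

Yes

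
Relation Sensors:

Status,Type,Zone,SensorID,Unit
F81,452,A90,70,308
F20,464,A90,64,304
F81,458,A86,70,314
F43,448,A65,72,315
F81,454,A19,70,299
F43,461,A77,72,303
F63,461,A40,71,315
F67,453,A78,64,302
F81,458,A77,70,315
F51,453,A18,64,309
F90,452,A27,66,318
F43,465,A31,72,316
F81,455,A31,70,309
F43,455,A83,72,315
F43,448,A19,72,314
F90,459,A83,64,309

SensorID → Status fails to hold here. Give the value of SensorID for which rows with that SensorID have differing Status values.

64

SensorID=70: 5 rows → Status = F81, F81, F81, F81, F81 ✓
SensorID=64: 4 rows → Status takes values {F20, F67, F51, F90} — violation
SensorID=72: 5 rows → Status = F43, F43, F43, F43, F43 ✓
SensorID=71: 1 row → Status = F63 ✓
SensorID=66: 1 row → Status = F90 ✓
The only SensorID value with inconsistent Status is SensorID=64.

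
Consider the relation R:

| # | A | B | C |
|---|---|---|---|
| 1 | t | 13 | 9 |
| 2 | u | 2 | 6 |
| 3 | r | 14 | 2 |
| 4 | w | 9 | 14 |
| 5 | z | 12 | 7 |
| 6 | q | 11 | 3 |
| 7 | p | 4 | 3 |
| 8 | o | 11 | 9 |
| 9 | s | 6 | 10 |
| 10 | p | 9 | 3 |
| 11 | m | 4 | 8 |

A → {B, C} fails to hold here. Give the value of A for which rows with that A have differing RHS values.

p

A=t: row 1 → {B,C} = (13, 9) ✓
A=u: row 2 → {B,C} = (2, 6) ✓
A=r: row 3 → {B,C} = (14, 2) ✓
A=w: row 4 → {B,C} = (9, 14) ✓
A=z: row 5 → {B,C} = (12, 7) ✓
A=q: row 6 → {B,C} = (11, 3) ✓
A=p: rows 7, 10 → {B,C} takes values {(4, 3), (9, 3)} — violation
A=o: row 8 → {B,C} = (11, 9) ✓
A=s: row 9 → {B,C} = (6, 10) ✓
A=m: row 11 → {B,C} = (4, 8) ✓
The only A value with inconsistent RHS is A=p.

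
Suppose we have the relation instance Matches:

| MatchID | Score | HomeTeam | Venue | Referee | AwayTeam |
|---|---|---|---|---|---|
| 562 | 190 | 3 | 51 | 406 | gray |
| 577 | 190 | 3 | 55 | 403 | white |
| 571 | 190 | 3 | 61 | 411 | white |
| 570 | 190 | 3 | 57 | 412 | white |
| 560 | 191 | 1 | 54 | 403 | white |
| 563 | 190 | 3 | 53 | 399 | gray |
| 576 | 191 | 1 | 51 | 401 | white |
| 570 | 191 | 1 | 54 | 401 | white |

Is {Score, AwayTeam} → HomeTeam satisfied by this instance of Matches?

(Score=190, AwayTeam=gray): 2 rows → HomeTeam = 3, 3 ✓
(Score=190, AwayTeam=white): 3 rows → HomeTeam = 3, 3, 3 ✓
(Score=191, AwayTeam=white): 3 rows → HomeTeam = 1, 1, 1 ✓
Every {Score, AwayTeam} value is associated with a single HomeTeam value, so {Score, AwayTeam} → HomeTeam holds.

Yes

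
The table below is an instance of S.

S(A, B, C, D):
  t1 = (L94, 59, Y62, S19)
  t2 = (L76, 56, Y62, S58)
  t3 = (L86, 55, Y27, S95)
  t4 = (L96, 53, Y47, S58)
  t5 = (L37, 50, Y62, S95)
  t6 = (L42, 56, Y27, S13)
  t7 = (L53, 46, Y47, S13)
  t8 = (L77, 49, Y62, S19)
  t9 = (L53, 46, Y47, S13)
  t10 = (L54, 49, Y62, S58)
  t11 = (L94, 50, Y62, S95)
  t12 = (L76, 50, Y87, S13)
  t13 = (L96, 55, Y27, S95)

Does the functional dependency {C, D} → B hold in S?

No

(C=Y62, D=S19): rows 1, 8 → B takes values {59, 49} — violation
(C=Y62, D=S58): rows 2, 10 → B takes values {56, 49} — violation
(C=Y27, D=S95): rows 3, 13 → B = 55, 55 ✓
(C=Y47, D=S58): row 4 → B = 53 ✓
(C=Y62, D=S95): rows 5, 11 → B = 50, 50 ✓
(C=Y27, D=S13): row 6 → B = 56 ✓
(C=Y47, D=S13): rows 7, 9 → B = 46, 46 ✓
(C=Y87, D=S13): row 12 → B = 50 ✓
Two rows agree on {C, D} but differ on B, so {C, D} → B does not hold.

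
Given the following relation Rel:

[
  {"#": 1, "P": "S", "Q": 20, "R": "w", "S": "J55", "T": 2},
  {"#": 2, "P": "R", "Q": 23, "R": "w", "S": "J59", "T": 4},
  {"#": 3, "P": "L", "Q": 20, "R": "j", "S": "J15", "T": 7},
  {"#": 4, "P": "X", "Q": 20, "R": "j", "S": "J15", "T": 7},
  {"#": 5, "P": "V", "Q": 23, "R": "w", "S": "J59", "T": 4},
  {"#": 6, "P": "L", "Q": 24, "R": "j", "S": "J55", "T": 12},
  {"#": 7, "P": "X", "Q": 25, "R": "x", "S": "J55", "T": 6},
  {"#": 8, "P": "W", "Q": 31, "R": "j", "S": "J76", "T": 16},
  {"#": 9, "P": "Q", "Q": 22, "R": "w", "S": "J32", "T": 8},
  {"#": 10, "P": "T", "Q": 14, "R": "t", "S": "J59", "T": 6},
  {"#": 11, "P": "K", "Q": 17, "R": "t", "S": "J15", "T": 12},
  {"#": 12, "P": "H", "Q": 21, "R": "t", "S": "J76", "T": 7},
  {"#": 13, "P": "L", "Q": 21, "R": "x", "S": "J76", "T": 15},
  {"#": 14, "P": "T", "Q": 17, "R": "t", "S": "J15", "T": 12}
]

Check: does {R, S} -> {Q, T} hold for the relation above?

(R=w, S=J55): row 1 → {Q,T} = (20, 2) ✓
(R=w, S=J59): rows 2, 5 → {Q,T} = (23, 4), (23, 4) ✓
(R=j, S=J15): rows 3, 4 → {Q,T} = (20, 7), (20, 7) ✓
(R=j, S=J55): row 6 → {Q,T} = (24, 12) ✓
(R=x, S=J55): row 7 → {Q,T} = (25, 6) ✓
(R=j, S=J76): row 8 → {Q,T} = (31, 16) ✓
(R=w, S=J32): row 9 → {Q,T} = (22, 8) ✓
(R=t, S=J59): row 10 → {Q,T} = (14, 6) ✓
(R=t, S=J15): rows 11, 14 → {Q,T} = (17, 12), (17, 12) ✓
(R=t, S=J76): row 12 → {Q,T} = (21, 7) ✓
(R=x, S=J76): row 13 → {Q,T} = (21, 15) ✓
Every {R, S} value is associated with a single {Q, T} value, so {R, S} -> {Q, T} holds.

Yes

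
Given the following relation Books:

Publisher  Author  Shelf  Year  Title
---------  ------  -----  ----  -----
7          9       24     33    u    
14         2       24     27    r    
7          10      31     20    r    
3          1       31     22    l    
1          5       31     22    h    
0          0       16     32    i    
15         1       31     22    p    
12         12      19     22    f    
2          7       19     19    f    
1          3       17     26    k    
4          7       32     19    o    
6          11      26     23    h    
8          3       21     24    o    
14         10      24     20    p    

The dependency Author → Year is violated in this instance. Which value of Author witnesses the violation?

3

Author=9: 1 row → Year = 33 ✓
Author=2: 1 row → Year = 27 ✓
Author=10: 2 rows → Year = 20, 20 ✓
Author=1: 2 rows → Year = 22, 22 ✓
Author=5: 1 row → Year = 22 ✓
Author=0: 1 row → Year = 32 ✓
Author=12: 1 row → Year = 22 ✓
Author=7: 2 rows → Year = 19, 19 ✓
Author=3: 2 rows → Year takes values {26, 24} — violation
Author=11: 1 row → Year = 23 ✓
The only Author value with inconsistent Year is Author=3.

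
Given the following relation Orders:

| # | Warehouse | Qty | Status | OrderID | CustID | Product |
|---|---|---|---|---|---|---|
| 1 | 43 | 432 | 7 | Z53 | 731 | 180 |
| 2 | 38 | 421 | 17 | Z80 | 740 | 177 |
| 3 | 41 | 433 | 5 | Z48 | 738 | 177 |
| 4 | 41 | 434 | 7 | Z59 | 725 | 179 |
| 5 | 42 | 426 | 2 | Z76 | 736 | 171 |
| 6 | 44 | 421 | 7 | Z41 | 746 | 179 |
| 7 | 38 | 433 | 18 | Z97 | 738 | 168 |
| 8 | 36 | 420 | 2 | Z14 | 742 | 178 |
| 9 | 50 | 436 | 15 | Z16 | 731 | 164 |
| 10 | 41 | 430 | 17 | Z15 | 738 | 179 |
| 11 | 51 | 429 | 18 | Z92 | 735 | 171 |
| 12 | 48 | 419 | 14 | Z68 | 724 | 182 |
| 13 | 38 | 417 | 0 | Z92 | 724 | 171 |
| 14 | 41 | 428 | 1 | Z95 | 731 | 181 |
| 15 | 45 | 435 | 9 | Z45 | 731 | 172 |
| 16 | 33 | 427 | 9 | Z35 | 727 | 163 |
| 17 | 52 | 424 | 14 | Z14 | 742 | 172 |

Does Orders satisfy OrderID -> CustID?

OrderID=Z53: row 1 → CustID = 731 ✓
OrderID=Z80: row 2 → CustID = 740 ✓
OrderID=Z48: row 3 → CustID = 738 ✓
OrderID=Z59: row 4 → CustID = 725 ✓
OrderID=Z76: row 5 → CustID = 736 ✓
OrderID=Z41: row 6 → CustID = 746 ✓
OrderID=Z97: row 7 → CustID = 738 ✓
OrderID=Z14: rows 8, 17 → CustID = 742, 742 ✓
OrderID=Z16: row 9 → CustID = 731 ✓
OrderID=Z15: row 10 → CustID = 738 ✓
OrderID=Z92: rows 11, 13 → CustID takes values {735, 724} — violation
OrderID=Z68: row 12 → CustID = 724 ✓
OrderID=Z95: row 14 → CustID = 731 ✓
OrderID=Z45: row 15 → CustID = 731 ✓
OrderID=Z35: row 16 → CustID = 727 ✓
Two rows agree on OrderID but differ on CustID, so OrderID -> CustID does not hold.

No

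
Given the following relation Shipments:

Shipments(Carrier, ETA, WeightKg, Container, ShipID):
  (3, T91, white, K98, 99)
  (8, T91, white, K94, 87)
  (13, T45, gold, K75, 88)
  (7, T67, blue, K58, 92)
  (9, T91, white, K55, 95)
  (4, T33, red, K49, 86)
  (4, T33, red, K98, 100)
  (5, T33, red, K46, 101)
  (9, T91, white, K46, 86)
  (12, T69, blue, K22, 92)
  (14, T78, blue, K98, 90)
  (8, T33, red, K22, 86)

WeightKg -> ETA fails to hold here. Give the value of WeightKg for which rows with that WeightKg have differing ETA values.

blue

WeightKg=white: 4 rows → ETA = T91, T91, T91, T91 ✓
WeightKg=gold: 1 row → ETA = T45 ✓
WeightKg=blue: 3 rows → ETA takes values {T67, T69, T78} — violation
WeightKg=red: 4 rows → ETA = T33, T33, T33, T33 ✓
The only WeightKg value with inconsistent ETA is WeightKg=blue.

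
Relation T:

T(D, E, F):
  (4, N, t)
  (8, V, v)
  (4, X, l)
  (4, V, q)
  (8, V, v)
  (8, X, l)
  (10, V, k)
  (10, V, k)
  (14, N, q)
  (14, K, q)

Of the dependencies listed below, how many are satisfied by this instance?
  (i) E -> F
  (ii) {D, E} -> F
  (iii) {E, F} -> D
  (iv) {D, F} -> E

(i) E -> F: E=N: 2 rows → F takes values {t, q} — violation; E=V: 5 rows → F takes values {v, q, k} — violation — fails.
(ii) {D, E} -> F: every LHS value maps to a single RHS value — holds.
(iii) {E, F} -> D: (E=X, F=l): 2 rows → D takes values {4, 8} — violation — fails.
(iv) {D, F} -> E: (D=14, F=q): 2 rows → E takes values {N, K} — violation — fails.
1 of the 4 dependencies holds.

1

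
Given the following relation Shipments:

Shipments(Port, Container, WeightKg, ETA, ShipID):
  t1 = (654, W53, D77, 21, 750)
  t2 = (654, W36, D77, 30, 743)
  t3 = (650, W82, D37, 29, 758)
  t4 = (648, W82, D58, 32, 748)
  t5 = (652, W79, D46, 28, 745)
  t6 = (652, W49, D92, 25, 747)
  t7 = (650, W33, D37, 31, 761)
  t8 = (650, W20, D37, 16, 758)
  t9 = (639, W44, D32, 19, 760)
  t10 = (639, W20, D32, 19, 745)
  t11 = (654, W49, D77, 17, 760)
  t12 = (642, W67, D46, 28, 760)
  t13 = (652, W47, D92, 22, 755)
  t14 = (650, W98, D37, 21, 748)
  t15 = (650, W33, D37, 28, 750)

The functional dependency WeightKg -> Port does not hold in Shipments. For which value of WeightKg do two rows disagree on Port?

WeightKg=D77: rows 1, 2, 11 → Port = 654, 654, 654 ✓
WeightKg=D37: rows 3, 7, 8, 14, 15 → Port = 650, 650, 650, 650, 650 ✓
WeightKg=D58: row 4 → Port = 648 ✓
WeightKg=D46: rows 5, 12 → Port takes values {652, 642} — violation
WeightKg=D92: rows 6, 13 → Port = 652, 652 ✓
WeightKg=D32: rows 9, 10 → Port = 639, 639 ✓
The only WeightKg value with inconsistent Port is WeightKg=D46.

D46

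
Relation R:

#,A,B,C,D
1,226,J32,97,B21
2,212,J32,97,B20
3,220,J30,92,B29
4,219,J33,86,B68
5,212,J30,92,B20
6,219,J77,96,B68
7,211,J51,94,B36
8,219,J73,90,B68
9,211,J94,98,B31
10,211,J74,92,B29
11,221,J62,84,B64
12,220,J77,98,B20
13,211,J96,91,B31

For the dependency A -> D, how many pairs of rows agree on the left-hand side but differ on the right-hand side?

A=212: all 2 rows agree on D — 0 pairs.
A=220: violating pairs (3,12) — 1 pair.
A=219: all 3 rows agree on D — 0 pairs.
A=211: violating pairs (7,9), (7,10), (7,13), (9,10), (10,13) — 5 pairs.

6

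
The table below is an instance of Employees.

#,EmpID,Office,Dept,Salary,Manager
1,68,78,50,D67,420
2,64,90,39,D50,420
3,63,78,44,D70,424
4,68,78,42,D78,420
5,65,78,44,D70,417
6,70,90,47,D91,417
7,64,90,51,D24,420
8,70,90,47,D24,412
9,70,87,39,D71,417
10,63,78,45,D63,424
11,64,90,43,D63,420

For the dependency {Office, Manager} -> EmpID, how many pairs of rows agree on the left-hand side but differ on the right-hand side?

0

(Office=78, Manager=420): all 2 rows agree on EmpID — 0 pairs.
(Office=90, Manager=420): all 3 rows agree on EmpID — 0 pairs.
(Office=78, Manager=424): all 2 rows agree on EmpID — 0 pairs.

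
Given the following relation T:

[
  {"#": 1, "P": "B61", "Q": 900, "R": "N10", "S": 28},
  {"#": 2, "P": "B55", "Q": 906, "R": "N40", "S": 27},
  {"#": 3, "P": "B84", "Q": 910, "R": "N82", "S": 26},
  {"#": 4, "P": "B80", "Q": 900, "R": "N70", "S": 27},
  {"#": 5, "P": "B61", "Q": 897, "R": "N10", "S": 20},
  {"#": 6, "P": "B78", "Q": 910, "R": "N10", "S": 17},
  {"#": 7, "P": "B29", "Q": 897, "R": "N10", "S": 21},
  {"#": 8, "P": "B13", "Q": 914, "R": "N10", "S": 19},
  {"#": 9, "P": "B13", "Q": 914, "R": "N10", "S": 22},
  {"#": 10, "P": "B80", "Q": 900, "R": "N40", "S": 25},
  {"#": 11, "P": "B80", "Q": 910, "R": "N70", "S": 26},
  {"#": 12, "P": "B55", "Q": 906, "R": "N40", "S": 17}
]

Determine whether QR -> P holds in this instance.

(Q=900, R=N10): row 1 → P = B61 ✓
(Q=906, R=N40): rows 2, 12 → P = B55, B55 ✓
(Q=910, R=N82): row 3 → P = B84 ✓
(Q=900, R=N70): row 4 → P = B80 ✓
(Q=897, R=N10): rows 5, 7 → P takes values {B61, B29} — violation
(Q=910, R=N10): row 6 → P = B78 ✓
(Q=914, R=N10): rows 8, 9 → P = B13, B13 ✓
(Q=900, R=N40): row 10 → P = B80 ✓
(Q=910, R=N70): row 11 → P = B80 ✓
Two rows agree on QR but differ on P, so QR -> P does not hold.

No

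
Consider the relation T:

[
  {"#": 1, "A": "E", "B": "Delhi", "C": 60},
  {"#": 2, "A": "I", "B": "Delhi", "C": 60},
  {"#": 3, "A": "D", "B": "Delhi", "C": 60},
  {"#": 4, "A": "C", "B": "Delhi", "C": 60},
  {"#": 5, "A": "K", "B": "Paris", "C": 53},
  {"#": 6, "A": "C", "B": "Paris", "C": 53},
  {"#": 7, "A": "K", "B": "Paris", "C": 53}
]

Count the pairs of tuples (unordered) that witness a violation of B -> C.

B=Delhi: all 4 rows agree on C — 0 pairs.
B=Paris: all 3 rows agree on C — 0 pairs.

0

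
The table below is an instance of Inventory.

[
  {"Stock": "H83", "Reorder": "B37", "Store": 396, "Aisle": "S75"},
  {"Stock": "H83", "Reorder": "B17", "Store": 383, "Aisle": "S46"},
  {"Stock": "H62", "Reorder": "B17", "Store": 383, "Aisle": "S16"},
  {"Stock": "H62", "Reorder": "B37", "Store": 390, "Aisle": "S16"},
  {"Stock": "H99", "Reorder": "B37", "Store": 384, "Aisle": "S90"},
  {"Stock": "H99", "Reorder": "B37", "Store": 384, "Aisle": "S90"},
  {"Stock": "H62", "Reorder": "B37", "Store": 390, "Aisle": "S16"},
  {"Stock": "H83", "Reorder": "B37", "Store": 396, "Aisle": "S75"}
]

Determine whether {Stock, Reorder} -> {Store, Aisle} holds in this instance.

(Stock=H83, Reorder=B37): 2 rows → {Store,Aisle} = (396, S75), (396, S75) ✓
(Stock=H83, Reorder=B17): 1 row → {Store,Aisle} = (383, S46) ✓
(Stock=H62, Reorder=B17): 1 row → {Store,Aisle} = (383, S16) ✓
(Stock=H62, Reorder=B37): 2 rows → {Store,Aisle} = (390, S16), (390, S16) ✓
(Stock=H99, Reorder=B37): 2 rows → {Store,Aisle} = (384, S90), (384, S90) ✓
Every {Stock, Reorder} value is associated with a single {Store, Aisle} value, so {Stock, Reorder} -> {Store, Aisle} holds.

Yes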